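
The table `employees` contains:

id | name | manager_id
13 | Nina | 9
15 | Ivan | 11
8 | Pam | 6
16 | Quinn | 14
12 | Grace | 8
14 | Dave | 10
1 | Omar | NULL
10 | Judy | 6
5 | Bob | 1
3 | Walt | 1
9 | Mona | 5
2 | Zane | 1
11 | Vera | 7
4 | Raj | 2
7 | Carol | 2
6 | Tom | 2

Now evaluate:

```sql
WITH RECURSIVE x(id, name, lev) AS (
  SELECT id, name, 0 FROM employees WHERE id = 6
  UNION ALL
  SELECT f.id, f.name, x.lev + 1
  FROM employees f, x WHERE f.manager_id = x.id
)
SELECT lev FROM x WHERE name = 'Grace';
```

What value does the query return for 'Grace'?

Base: id=6 (Tom) at lev 0.
Iteration 1: rows with manager_id in {6} -> Pam (id 8, lev 1), Judy (id 10, lev 1).
Iteration 2: rows with manager_id in {8,10} -> Grace (id 12, lev 2), Dave (id 14, lev 2).
Iteration 3: rows with manager_id in {12,14} -> Quinn (id 16, lev 3).
Iteration 4: no rows with manager_id in {16}; recursion stops.

2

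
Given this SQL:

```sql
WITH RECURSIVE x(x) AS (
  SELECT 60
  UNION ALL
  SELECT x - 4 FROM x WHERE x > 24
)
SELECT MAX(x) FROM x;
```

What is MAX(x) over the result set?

60

Base: x=60.
Iteration 1: 60 > 24 holds -> x = 60 - 4 = 56.
Iteration 2: 56 > 24 holds -> x = 56 - 4 = 52.
Iteration 3: 52 > 24 holds -> x = 52 - 4 = 48.
Iteration 4: 48 > 24 holds -> x = 48 - 4 = 44.
Iteration 5: 44 > 24 holds -> x = 44 - 4 = 40.
Iteration 6: 40 > 24 holds -> x = 40 - 4 = 36.
Iteration 7: 36 > 24 holds -> x = 36 - 4 = 32.
Iteration 8: 32 > 24 holds -> x = 32 - 4 = 28.
Iteration 9: 28 > 24 holds -> x = 28 - 4 = 24.
Iteration 10: 24 > 24 fails; recursion stops.
x values: 60, 56, 52, 48, 44, 40, 36, 32, 28, 24; the maximum is 60.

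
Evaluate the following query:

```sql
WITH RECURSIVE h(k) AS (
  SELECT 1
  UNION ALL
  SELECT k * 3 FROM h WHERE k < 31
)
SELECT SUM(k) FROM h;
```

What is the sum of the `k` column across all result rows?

Base: k=1.
Iteration 1: 1 < 31 holds -> k = 1 * 3 = 3.
Iteration 2: 3 < 31 holds -> k = 3 * 3 = 9.
Iteration 3: 9 < 31 holds -> k = 9 * 3 = 27.
Iteration 4: 27 < 31 holds -> k = 27 * 3 = 81.
Iteration 5: 81 < 31 fails; recursion stops.
SUM(k) = 1 + 3 + 9 + 27 + 81 = 121.

121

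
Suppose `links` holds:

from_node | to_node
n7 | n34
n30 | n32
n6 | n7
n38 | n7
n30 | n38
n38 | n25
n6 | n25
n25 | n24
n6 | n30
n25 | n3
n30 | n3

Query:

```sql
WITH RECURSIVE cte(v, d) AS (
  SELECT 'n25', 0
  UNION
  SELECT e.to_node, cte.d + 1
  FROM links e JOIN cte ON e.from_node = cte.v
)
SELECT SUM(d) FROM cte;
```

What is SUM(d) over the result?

2

Base: (n25, d=0).
Iteration 1: edges from {n25} -> (n24, d=1), (n3, d=1).
Iteration 2: no outgoing edges from {n24,n3}; recursion stops.
SUM(d) = 0 + 1 + 1 = 2.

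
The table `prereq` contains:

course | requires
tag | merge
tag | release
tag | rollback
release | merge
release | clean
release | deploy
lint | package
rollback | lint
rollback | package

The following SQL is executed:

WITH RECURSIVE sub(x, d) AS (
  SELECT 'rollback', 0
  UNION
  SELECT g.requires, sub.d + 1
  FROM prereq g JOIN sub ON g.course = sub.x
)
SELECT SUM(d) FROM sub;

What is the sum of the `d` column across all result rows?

Base: (rollback, d=0).
Iteration 1: edges from {rollback} -> (lint, d=1), (package, d=1).
Iteration 2: edges from {lint,package} -> (package, d=2).
Iteration 3: no outgoing edges from {package}; recursion stops.
SUM(d) = 0 + 1 + 1 + 2 = 4.

4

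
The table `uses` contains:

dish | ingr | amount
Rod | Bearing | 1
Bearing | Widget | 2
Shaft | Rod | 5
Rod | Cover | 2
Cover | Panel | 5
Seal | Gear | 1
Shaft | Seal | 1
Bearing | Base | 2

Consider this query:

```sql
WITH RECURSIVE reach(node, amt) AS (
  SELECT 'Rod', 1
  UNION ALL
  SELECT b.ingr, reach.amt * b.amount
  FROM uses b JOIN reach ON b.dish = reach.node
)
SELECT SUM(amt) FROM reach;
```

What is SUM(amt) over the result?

Base: (Rod, amt=1).
Iteration 1: components of {Rod} -> Bearing = 1*1 = 1, Cover = 1*2 = 2.
Iteration 2: components of {Bearing,Cover} -> Base = 1*2 = 2, Panel = 2*5 = 10, Widget = 1*2 = 2.
Iteration 3: no further components; recursion stops.
SUM(amt) = 1 + 1 + 2 + 2 + 2 + 10 = 18.

18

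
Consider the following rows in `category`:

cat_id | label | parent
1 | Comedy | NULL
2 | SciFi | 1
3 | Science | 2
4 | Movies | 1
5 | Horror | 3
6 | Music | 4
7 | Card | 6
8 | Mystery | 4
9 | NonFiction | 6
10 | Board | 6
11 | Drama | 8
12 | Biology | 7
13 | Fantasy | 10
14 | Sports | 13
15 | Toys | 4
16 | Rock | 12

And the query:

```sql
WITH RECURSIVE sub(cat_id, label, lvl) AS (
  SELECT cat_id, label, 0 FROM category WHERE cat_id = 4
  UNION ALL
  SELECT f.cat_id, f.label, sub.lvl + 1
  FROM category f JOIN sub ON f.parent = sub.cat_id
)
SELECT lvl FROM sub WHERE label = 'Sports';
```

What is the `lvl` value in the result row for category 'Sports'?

Base: cat_id=4 (Movies) at lvl 0.
Iteration 1: rows with parent in {4} -> Music (id 6, lvl 1), Mystery (id 8, lvl 1), Toys (id 15, lvl 1).
Iteration 2: rows with parent in {6,8,15} -> Card (id 7, lvl 2), NonFiction (id 9, lvl 2), Board (id 10, lvl 2), Drama (id 11, lvl 2).
Iteration 3: rows with parent in {7,9,10,11} -> Biology (id 12, lvl 3), Fantasy (id 13, lvl 3).
Iteration 4: rows with parent in {12,13} -> Sports (id 14, lvl 4), Rock (id 16, lvl 4).
Iteration 5: no rows with parent in {14,16}; recursion stops.

4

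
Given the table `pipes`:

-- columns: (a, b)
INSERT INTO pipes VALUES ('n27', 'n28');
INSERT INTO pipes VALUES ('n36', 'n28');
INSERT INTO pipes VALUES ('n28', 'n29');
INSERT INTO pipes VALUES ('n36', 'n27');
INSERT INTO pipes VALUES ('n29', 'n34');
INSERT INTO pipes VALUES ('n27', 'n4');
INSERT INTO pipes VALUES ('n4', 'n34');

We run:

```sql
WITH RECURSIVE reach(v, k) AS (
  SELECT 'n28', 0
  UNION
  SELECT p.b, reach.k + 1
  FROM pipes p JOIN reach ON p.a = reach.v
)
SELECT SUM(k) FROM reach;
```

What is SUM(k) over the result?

3

Base: (n28, k=0).
Iteration 1: edges from {n28} -> (n29, k=1).
Iteration 2: edges from {n29} -> (n34, k=2).
Iteration 3: no outgoing edges from {n34}; recursion stops.
SUM(k) = 0 + 1 + 2 = 3.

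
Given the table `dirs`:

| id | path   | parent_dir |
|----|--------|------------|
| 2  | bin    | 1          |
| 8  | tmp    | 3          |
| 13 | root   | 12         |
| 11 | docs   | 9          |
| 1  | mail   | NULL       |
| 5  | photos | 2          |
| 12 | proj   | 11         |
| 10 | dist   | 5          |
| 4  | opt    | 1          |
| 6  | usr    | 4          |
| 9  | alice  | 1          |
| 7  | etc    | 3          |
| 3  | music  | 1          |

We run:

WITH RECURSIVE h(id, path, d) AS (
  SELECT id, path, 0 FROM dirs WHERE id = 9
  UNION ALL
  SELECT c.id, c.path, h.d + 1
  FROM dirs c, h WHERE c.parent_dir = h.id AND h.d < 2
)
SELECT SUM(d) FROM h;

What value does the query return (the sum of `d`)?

Base: id=9 (alice) at d 0.
Iteration 1: rows with parent_dir in {9} -> docs (id 11, d 1).
Iteration 2: rows with parent_dir in {11} -> proj (id 12, d 2).
Iteration 3: d < 2 fails for all current rows; recursion stops.
SUM(d) = 0 + 1 + 2 = 3.

3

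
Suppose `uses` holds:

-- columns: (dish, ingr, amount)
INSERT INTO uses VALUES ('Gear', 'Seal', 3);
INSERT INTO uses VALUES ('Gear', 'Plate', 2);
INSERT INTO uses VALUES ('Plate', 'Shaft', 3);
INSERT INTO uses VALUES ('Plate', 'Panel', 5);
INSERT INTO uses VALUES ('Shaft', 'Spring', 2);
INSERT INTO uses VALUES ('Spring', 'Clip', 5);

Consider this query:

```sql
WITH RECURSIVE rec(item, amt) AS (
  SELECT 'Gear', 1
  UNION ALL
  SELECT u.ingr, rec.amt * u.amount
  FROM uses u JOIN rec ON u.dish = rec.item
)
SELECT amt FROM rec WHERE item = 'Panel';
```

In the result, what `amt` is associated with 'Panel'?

10

Base: (Gear, amt=1).
Iteration 1: components of {Gear} -> Plate = 1*2 = 2, Seal = 1*3 = 3.
Iteration 2: components of {Plate,Seal} -> Panel = 2*5 = 10, Shaft = 2*3 = 6.
Iteration 3: components of {Panel,Shaft} -> Spring = 6*2 = 12.
Iteration 4: components of {Spring} -> Clip = 12*5 = 60.
Iteration 5: no further components; recursion stops.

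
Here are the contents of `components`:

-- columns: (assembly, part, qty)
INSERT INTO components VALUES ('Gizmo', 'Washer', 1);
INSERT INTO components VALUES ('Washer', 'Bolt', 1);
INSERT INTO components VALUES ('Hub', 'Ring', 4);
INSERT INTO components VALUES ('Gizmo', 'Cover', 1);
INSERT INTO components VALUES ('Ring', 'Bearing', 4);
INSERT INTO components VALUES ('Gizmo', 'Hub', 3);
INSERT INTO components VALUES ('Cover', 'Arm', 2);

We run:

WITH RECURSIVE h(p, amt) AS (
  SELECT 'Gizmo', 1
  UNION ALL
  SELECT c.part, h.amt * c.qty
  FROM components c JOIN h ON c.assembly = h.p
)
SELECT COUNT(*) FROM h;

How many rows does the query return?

Base: (Gizmo, amt=1).
Iteration 1: components of {Gizmo} -> Cover = 1*1 = 1, Hub = 1*3 = 3, Washer = 1*1 = 1.
Iteration 2: components of {Cover,Hub,Washer} -> Arm = 1*2 = 2, Bolt = 1*1 = 1, Ring = 3*4 = 12.
Iteration 3: components of {Arm,Bolt,Ring} -> Bearing = 12*4 = 48.
Iteration 4: no further components; recursion stops.
Total rows emitted: 8.

8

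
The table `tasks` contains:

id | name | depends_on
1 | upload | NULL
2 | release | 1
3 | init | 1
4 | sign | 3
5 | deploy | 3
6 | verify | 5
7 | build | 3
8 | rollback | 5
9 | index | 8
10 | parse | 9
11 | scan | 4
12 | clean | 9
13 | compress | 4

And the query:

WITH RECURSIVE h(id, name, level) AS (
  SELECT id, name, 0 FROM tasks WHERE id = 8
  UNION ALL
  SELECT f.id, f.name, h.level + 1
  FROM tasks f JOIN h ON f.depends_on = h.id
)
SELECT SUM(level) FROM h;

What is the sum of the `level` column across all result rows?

Base: id=8 (rollback) at level 0.
Iteration 1: rows with depends_on in {8} -> index (id 9, level 1).
Iteration 2: rows with depends_on in {9} -> parse (id 10, level 2), clean (id 12, level 2).
Iteration 3: no rows with depends_on in {10,12}; recursion stops.
SUM(level) = 0 + 1 + 2 + 2 = 5.

5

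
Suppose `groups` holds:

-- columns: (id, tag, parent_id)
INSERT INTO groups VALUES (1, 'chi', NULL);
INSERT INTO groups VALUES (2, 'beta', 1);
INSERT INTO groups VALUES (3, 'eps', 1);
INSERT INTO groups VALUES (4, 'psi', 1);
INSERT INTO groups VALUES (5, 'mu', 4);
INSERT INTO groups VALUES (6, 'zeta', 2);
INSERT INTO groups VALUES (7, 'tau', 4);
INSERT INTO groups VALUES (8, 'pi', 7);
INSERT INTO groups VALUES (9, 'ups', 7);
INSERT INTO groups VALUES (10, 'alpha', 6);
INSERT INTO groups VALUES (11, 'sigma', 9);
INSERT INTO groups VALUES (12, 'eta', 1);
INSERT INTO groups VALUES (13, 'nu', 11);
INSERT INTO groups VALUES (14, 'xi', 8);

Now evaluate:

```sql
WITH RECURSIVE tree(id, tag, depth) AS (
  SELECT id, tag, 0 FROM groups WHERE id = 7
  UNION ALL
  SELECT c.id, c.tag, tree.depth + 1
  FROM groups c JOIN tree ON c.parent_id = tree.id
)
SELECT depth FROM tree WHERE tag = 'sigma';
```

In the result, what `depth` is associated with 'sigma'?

2

Base: id=7 (tau) at depth 0.
Iteration 1: rows with parent_id in {7} -> pi (id 8, depth 1), ups (id 9, depth 1).
Iteration 2: rows with parent_id in {8,9} -> sigma (id 11, depth 2), xi (id 14, depth 2).
Iteration 3: rows with parent_id in {11,14} -> nu (id 13, depth 3).
Iteration 4: no rows with parent_id in {13}; recursion stops.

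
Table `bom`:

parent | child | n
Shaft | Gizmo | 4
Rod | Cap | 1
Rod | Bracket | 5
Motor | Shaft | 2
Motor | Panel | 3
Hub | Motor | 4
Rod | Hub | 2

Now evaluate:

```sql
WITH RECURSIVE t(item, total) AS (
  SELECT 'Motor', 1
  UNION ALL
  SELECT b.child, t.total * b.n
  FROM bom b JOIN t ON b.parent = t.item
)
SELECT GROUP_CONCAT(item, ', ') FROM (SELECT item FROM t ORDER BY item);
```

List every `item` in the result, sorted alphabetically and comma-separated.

Gizmo, Motor, Panel, Shaft

Base: (Motor, total=1).
Iteration 1: components of {Motor} -> Panel = 1*3 = 3, Shaft = 1*2 = 2.
Iteration 2: components of {Panel,Shaft} -> Gizmo = 2*4 = 8.
Iteration 3: no further components; recursion stops.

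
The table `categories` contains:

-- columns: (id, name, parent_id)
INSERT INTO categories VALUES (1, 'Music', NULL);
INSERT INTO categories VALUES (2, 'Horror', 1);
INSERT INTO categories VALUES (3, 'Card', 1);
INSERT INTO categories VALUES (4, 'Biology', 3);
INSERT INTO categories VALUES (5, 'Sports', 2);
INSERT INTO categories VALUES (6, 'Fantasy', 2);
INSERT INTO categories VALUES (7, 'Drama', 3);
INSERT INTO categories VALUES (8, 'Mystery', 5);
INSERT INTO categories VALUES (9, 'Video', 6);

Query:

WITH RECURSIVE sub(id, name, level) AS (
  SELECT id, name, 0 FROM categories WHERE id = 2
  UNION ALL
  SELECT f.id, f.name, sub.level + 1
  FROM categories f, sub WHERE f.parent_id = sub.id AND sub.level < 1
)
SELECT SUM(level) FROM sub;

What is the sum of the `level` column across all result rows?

Base: id=2 (Horror) at level 0.
Iteration 1: rows with parent_id in {2} -> Sports (id 5, level 1), Fantasy (id 6, level 1).
Iteration 2: level < 1 fails for all current rows; recursion stops.
SUM(level) = 0 + 1 + 1 = 2.

2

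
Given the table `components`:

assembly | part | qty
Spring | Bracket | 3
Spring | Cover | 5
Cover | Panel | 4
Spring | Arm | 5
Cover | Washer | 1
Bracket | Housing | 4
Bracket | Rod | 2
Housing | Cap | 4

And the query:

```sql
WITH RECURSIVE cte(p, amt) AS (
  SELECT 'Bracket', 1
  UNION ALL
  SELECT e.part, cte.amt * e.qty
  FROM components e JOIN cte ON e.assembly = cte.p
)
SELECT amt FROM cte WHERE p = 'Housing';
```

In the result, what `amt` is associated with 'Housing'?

4

Base: (Bracket, amt=1).
Iteration 1: components of {Bracket} -> Housing = 1*4 = 4, Rod = 1*2 = 2.
Iteration 2: components of {Housing,Rod} -> Cap = 4*4 = 16.
Iteration 3: no further components; recursion stops.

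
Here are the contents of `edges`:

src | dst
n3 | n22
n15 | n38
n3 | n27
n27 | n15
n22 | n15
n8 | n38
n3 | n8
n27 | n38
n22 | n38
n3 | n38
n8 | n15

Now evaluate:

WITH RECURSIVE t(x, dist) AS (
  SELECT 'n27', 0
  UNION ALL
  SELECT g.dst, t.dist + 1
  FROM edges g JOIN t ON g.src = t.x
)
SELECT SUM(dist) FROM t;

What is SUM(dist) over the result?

4

Base: (n27, dist=0).
Iteration 1: edges from {n27} -> (n15, dist=1), (n38, dist=1).
Iteration 2: edges from {n15,n38} -> (n38, dist=2).
Iteration 3: no outgoing edges from {n38}; recursion stops.
SUM(dist) = 0 + 1 + 1 + 2 = 4.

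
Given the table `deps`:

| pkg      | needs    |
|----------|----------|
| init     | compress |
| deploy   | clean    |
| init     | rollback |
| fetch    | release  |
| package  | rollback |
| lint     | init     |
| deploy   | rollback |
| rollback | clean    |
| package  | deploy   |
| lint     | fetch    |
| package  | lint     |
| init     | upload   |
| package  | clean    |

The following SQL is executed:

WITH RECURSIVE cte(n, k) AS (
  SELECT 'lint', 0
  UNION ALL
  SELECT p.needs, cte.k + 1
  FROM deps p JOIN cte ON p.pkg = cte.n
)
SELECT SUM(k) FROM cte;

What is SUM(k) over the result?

Base: (lint, k=0).
Iteration 1: edges from {lint} -> (fetch, k=1), (init, k=1).
Iteration 2: edges from {fetch,init} -> (compress, k=2), (release, k=2), (rollback, k=2), (upload, k=2).
Iteration 3: edges from {compress,release,rollback,upload} -> (clean, k=3).
Iteration 4: no outgoing edges from {clean}; recursion stops.
SUM(k) = 0 + 1 + 1 + 2 + 2 + 2 + 2 + 3 = 13.

13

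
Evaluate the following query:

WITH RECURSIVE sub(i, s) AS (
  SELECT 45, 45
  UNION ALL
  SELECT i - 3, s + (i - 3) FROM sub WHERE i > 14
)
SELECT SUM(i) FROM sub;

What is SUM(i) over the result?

Base: i=45, s=45.
Iteration 1: 45 > 14 holds -> i = 45 - 3 = 42, s = 45 + 42 = 87.
Iteration 2: 42 > 14 holds -> i = 42 - 3 = 39, s = 87 + 39 = 126.
Iteration 3: 39 > 14 holds -> i = 39 - 3 = 36, s = 126 + 36 = 162.
Iteration 4: 36 > 14 holds -> i = 36 - 3 = 33, s = 162 + 33 = 195.
Iteration 5: 33 > 14 holds -> i = 33 - 3 = 30, s = 195 + 30 = 225.
Iteration 6: 30 > 14 holds -> i = 30 - 3 = 27, s = 225 + 27 = 252.
Iteration 7: 27 > 14 holds -> i = 27 - 3 = 24, s = 252 + 24 = 276.
Iteration 8: 24 > 14 holds -> i = 24 - 3 = 21, s = 276 + 21 = 297.
Iteration 9: 21 > 14 holds -> i = 21 - 3 = 18, s = 297 + 18 = 315.
Iteration 10: 18 > 14 holds -> i = 18 - 3 = 15, s = 315 + 15 = 330.
Iteration 11: 15 > 14 holds -> i = 15 - 3 = 12, s = 330 + 12 = 342.
Iteration 12: 12 > 14 fails; recursion stops.
SUM(i) = 45 + 42 + 39 + 36 + 33 + 30 + 27 + 24 + 21 + 18 + 15 + 12 = 342.

342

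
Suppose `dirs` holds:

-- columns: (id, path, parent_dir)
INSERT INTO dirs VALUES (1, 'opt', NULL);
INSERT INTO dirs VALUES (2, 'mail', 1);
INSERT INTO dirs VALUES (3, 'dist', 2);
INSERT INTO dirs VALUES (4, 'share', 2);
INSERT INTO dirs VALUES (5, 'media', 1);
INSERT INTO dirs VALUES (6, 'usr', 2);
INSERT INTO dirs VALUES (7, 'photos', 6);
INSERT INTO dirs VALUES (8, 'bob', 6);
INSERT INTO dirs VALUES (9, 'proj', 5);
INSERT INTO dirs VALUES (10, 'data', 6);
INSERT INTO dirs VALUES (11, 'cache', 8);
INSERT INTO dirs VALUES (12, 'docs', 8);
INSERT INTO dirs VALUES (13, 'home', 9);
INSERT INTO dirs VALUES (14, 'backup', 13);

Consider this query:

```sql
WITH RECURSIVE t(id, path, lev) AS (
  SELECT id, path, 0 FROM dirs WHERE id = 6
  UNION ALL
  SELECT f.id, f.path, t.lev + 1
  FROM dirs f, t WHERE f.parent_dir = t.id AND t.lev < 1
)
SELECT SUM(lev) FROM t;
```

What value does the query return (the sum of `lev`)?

Base: id=6 (usr) at lev 0.
Iteration 1: rows with parent_dir in {6} -> photos (id 7, lev 1), bob (id 8, lev 1), data (id 10, lev 1).
Iteration 2: lev < 1 fails for all current rows; recursion stops.
SUM(lev) = 0 + 1 + 1 + 1 = 3.

3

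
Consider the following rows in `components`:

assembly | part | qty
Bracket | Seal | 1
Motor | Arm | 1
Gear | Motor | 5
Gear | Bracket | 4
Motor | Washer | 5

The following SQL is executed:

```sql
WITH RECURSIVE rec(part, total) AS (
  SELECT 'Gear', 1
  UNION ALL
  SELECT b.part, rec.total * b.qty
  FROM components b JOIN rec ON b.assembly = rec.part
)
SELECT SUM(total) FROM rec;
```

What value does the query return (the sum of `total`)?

Base: (Gear, total=1).
Iteration 1: components of {Gear} -> Bracket = 1*4 = 4, Motor = 1*5 = 5.
Iteration 2: components of {Bracket,Motor} -> Arm = 5*1 = 5, Seal = 4*1 = 4, Washer = 5*5 = 25.
Iteration 3: no further components; recursion stops.
SUM(total) = 1 + 4 + 5 + 4 + 25 + 5 = 44.

44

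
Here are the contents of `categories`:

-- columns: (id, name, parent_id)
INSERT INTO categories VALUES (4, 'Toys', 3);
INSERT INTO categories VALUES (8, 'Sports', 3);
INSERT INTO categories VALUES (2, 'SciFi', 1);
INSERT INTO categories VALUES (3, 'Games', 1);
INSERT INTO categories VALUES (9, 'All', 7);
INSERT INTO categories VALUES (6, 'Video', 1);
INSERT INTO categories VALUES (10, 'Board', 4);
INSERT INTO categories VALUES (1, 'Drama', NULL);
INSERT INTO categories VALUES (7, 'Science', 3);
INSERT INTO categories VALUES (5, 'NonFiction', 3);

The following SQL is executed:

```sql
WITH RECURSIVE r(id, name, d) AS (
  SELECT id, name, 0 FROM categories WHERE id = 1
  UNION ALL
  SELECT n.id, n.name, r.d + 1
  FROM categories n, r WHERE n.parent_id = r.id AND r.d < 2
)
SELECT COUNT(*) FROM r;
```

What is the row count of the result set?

Base: id=1 (Drama) at d 0.
Iteration 1: rows with parent_id in {1} -> SciFi (id 2, d 1), Games (id 3, d 1), Video (id 6, d 1).
Iteration 2: rows with parent_id in {2,3,6} -> Toys (id 4, d 2), NonFiction (id 5, d 2), Science (id 7, d 2), Sports (id 8, d 2).
Iteration 3: d < 2 fails for all current rows; recursion stops.
Total rows emitted: 8.

8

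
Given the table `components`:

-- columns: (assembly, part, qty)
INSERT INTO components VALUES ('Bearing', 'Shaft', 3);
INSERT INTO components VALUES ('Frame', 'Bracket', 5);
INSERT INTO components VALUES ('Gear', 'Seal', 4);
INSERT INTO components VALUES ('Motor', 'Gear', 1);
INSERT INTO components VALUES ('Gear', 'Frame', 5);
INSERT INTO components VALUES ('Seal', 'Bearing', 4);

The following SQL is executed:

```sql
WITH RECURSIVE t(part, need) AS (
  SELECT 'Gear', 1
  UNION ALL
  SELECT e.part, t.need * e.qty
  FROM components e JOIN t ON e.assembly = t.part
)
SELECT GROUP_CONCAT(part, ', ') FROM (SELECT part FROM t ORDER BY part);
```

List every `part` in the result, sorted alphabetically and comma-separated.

Base: (Gear, need=1).
Iteration 1: components of {Gear} -> Frame = 1*5 = 5, Seal = 1*4 = 4.
Iteration 2: components of {Frame,Seal} -> Bearing = 4*4 = 16, Bracket = 5*5 = 25.
Iteration 3: components of {Bearing,Bracket} -> Shaft = 16*3 = 48.
Iteration 4: no further components; recursion stops.

Bearing, Bracket, Frame, Gear, Seal, Shaft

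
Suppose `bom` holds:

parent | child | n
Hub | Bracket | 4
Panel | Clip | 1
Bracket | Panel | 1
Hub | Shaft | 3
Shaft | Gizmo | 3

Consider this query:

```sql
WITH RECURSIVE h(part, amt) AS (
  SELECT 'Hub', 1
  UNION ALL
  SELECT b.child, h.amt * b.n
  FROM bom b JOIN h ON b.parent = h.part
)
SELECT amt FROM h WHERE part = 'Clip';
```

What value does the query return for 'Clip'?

4

Base: (Hub, amt=1).
Iteration 1: components of {Hub} -> Bracket = 1*4 = 4, Shaft = 1*3 = 3.
Iteration 2: components of {Bracket,Shaft} -> Gizmo = 3*3 = 9, Panel = 4*1 = 4.
Iteration 3: components of {Gizmo,Panel} -> Clip = 4*1 = 4.
Iteration 4: no further components; recursion stops.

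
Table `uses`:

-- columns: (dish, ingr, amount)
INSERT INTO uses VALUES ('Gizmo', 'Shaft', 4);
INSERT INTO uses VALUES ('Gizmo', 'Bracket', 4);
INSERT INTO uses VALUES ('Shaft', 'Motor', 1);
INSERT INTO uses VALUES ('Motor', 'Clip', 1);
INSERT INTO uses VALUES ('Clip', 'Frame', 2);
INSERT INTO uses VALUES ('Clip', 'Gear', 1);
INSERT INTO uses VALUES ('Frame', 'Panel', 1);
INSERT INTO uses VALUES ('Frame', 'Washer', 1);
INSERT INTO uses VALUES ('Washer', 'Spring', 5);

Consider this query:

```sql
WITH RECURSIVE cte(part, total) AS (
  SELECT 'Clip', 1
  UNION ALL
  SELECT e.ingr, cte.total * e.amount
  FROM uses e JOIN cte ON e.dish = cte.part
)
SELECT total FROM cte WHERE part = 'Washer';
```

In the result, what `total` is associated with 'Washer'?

Base: (Clip, total=1).
Iteration 1: components of {Clip} -> Frame = 1*2 = 2, Gear = 1*1 = 1.
Iteration 2: components of {Frame,Gear} -> Panel = 2*1 = 2, Washer = 2*1 = 2.
Iteration 3: components of {Panel,Washer} -> Spring = 2*5 = 10.
Iteration 4: no further components; recursion stops.

2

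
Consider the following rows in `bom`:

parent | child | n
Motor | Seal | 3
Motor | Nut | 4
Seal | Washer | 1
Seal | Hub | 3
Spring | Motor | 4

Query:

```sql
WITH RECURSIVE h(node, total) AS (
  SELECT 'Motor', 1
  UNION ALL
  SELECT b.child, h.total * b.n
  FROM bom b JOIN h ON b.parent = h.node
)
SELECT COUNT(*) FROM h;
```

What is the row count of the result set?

5

Base: (Motor, total=1).
Iteration 1: components of {Motor} -> Nut = 1*4 = 4, Seal = 1*3 = 3.
Iteration 2: components of {Nut,Seal} -> Hub = 3*3 = 9, Washer = 3*1 = 3.
Iteration 3: no further components; recursion stops.
Total rows emitted: 5.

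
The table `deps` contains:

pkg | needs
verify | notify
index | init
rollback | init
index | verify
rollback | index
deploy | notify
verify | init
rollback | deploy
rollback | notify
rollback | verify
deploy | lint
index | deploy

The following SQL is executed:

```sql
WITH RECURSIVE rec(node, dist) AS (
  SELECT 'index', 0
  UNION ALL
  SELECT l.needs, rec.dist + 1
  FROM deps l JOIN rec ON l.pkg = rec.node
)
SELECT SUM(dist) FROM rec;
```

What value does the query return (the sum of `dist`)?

Base: (index, dist=0).
Iteration 1: edges from {index} -> (deploy, dist=1), (init, dist=1), (verify, dist=1).
Iteration 2: edges from {deploy,init,verify} -> (init, dist=2), (lint, dist=2), (notify, dist=2) x2. [UNION ALL keeps all 4 new rows, including repeats]
Iteration 3: no outgoing edges from {init,lint,notify}; recursion stops.
SUM(dist) = 0 + 1 + 1 + 1 + 2 + 2 + 2 + 2 = 11.

11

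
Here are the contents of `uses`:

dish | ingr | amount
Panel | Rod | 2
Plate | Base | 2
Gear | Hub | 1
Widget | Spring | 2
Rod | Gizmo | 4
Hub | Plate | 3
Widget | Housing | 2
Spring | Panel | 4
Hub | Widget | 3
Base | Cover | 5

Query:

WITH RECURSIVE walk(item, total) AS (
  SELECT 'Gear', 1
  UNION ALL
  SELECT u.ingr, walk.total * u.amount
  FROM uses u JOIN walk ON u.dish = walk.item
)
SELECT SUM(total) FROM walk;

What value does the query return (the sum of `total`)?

Base: (Gear, total=1).
Iteration 1: components of {Gear} -> Hub = 1*1 = 1.
Iteration 2: components of {Hub} -> Plate = 1*3 = 3, Widget = 1*3 = 3.
Iteration 3: components of {Plate,Widget} -> Base = 3*2 = 6, Housing = 3*2 = 6, Spring = 3*2 = 6.
Iteration 4: components of {Base,Housing,Spring} -> Cover = 6*5 = 30, Panel = 6*4 = 24.
Iteration 5: components of {Cover,Panel} -> Rod = 24*2 = 48.
Iteration 6: components of {Rod} -> Gizmo = 48*4 = 192.
Iteration 7: no further components; recursion stops.
SUM(total) = 1 + 1 + 3 + 3 + 6 + 6 + 6 + 24 + 30 + 48 + 192 = 320.

320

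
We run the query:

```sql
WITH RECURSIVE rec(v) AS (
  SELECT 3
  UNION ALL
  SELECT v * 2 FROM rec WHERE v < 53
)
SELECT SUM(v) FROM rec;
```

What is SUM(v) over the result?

189

Base: v=3.
Iteration 1: 3 < 53 holds -> v = 3 * 2 = 6.
Iteration 2: 6 < 53 holds -> v = 6 * 2 = 12.
Iteration 3: 12 < 53 holds -> v = 12 * 2 = 24.
Iteration 4: 24 < 53 holds -> v = 24 * 2 = 48.
Iteration 5: 48 < 53 holds -> v = 48 * 2 = 96.
Iteration 6: 96 < 53 fails; recursion stops.
SUM(v) = 3 + 6 + 12 + 24 + 48 + 96 = 189.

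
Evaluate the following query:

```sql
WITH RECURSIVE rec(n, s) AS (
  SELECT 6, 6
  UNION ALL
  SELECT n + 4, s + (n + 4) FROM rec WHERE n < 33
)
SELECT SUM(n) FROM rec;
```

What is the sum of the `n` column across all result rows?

Base: n=6, s=6.
Iteration 1: 6 < 33 holds -> n = 6 + 4 = 10, s = 6 + 10 = 16.
Iteration 2: 10 < 33 holds -> n = 10 + 4 = 14, s = 16 + 14 = 30.
Iteration 3: 14 < 33 holds -> n = 14 + 4 = 18, s = 30 + 18 = 48.
Iteration 4: 18 < 33 holds -> n = 18 + 4 = 22, s = 48 + 22 = 70.
Iteration 5: 22 < 33 holds -> n = 22 + 4 = 26, s = 70 + 26 = 96.
Iteration 6: 26 < 33 holds -> n = 26 + 4 = 30, s = 96 + 30 = 126.
Iteration 7: 30 < 33 holds -> n = 30 + 4 = 34, s = 126 + 34 = 160.
Iteration 8: 34 < 33 fails; recursion stops.
SUM(n) = 6 + 10 + 14 + 18 + 22 + 26 + 30 + 34 = 160.

160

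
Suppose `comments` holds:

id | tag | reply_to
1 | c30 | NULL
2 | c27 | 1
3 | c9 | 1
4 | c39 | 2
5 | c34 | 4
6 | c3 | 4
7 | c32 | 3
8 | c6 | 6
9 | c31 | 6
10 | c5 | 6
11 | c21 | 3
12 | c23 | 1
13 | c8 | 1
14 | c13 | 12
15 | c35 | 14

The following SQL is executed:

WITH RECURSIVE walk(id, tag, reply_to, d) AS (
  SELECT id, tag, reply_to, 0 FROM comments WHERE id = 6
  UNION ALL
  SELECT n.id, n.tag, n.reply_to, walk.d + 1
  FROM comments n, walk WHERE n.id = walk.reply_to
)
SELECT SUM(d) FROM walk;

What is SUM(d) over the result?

6

Base: id=6 (c3), reply_to=4, d 0.
Iteration 1: join on id=4 -> c39 (id 4, reply_to=2, d 1).
Iteration 2: join on id=2 -> c27 (id 2, reply_to=1, d 2).
Iteration 3: join on id=1 -> c30 (id 1, reply_to=NULL, d 3).
Iteration 4: reply_to is NULL; no match; recursion stops.
SUM(d) = 0 + 1 + 2 + 3 = 6.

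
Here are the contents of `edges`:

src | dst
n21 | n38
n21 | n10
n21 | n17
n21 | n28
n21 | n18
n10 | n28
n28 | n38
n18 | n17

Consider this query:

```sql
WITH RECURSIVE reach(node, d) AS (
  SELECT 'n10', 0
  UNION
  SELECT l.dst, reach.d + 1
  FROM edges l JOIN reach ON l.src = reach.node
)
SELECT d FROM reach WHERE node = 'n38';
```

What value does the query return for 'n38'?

2

Base: (n10, d=0).
Iteration 1: edges from {n10} -> (n28, d=1).
Iteration 2: edges from {n28} -> (n38, d=2).
Iteration 3: no outgoing edges from {n38}; recursion stops.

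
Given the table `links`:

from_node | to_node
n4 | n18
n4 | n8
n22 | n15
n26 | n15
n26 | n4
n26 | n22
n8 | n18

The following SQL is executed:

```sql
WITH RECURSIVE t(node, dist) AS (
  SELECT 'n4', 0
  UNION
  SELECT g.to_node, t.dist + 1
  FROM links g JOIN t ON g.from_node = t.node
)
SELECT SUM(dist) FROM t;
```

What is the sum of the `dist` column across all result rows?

4

Base: (n4, dist=0).
Iteration 1: edges from {n4} -> (n18, dist=1), (n8, dist=1).
Iteration 2: edges from {n18,n8} -> (n18, dist=2).
Iteration 3: no outgoing edges from {n18}; recursion stops.
SUM(dist) = 0 + 1 + 1 + 2 = 4.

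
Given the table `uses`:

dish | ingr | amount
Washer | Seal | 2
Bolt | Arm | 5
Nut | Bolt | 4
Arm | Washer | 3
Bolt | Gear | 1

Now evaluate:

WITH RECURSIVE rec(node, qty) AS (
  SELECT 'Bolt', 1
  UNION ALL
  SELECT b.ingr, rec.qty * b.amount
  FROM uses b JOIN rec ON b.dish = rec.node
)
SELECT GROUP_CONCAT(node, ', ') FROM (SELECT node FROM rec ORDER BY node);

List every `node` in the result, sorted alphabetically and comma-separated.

Arm, Bolt, Gear, Seal, Washer

Base: (Bolt, qty=1).
Iteration 1: components of {Bolt} -> Arm = 1*5 = 5, Gear = 1*1 = 1.
Iteration 2: components of {Arm,Gear} -> Washer = 5*3 = 15.
Iteration 3: components of {Washer} -> Seal = 15*2 = 30.
Iteration 4: no further components; recursion stops.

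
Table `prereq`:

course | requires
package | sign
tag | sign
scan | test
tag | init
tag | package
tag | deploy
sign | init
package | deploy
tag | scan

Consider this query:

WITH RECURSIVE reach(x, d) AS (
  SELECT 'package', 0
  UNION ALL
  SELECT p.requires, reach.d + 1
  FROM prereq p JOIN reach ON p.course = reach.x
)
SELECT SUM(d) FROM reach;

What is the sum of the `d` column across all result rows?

4

Base: (package, d=0).
Iteration 1: edges from {package} -> (deploy, d=1), (sign, d=1).
Iteration 2: edges from {deploy,sign} -> (init, d=2).
Iteration 3: no outgoing edges from {init}; recursion stops.
SUM(d) = 0 + 1 + 1 + 2 = 4.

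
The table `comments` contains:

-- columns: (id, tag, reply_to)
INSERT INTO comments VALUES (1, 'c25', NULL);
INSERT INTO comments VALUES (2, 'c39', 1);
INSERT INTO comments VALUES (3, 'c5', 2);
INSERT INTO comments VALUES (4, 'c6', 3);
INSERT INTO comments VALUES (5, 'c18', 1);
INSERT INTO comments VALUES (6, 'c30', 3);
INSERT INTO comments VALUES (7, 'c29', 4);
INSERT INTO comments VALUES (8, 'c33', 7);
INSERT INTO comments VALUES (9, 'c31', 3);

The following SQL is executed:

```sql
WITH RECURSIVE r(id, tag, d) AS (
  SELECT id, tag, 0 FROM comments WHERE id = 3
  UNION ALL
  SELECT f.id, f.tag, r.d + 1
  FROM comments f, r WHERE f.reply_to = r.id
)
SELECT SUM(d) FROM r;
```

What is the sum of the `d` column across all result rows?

Base: id=3 (c5) at d 0.
Iteration 1: rows with reply_to in {3} -> c6 (id 4, d 1), c30 (id 6, d 1), c31 (id 9, d 1).
Iteration 2: rows with reply_to in {4,6,9} -> c29 (id 7, d 2).
Iteration 3: rows with reply_to in {7} -> c33 (id 8, d 3).
Iteration 4: no rows with reply_to in {8}; recursion stops.
SUM(d) = 0 + 1 + 1 + 1 + 2 + 3 = 8.

8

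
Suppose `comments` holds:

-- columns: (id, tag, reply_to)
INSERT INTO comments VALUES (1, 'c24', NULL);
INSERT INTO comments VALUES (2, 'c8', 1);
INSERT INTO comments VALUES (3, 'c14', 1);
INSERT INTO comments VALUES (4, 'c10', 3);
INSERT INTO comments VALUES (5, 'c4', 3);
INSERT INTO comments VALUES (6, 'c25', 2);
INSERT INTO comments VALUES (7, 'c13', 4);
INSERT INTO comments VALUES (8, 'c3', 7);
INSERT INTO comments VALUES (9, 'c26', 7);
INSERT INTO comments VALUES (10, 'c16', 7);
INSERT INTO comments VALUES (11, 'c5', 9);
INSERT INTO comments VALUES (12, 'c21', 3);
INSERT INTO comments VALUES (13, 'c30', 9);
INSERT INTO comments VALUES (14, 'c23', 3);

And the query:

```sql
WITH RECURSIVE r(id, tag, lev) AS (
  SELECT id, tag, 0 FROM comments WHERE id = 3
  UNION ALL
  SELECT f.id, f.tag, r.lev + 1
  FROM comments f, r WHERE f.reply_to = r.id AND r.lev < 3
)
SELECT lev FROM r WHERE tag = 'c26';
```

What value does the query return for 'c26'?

3

Base: id=3 (c14) at lev 0.
Iteration 1: rows with reply_to in {3} -> c10 (id 4, lev 1), c4 (id 5, lev 1), c21 (id 12, lev 1), c23 (id 14, lev 1).
Iteration 2: rows with reply_to in {4,5,12,14} -> c13 (id 7, lev 2).
Iteration 3: rows with reply_to in {7} -> c3 (id 8, lev 3), c26 (id 9, lev 3), c16 (id 10, lev 3).
Iteration 4: lev < 3 fails for all current rows; recursion stops.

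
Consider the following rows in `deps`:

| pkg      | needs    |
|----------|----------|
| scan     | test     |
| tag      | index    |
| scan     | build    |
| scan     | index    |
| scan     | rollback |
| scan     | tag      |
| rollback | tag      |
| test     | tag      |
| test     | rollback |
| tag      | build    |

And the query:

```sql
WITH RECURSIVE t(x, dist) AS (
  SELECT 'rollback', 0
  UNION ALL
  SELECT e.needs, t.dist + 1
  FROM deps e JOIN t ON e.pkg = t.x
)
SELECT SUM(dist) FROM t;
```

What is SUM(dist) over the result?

Base: (rollback, dist=0).
Iteration 1: edges from {rollback} -> (tag, dist=1).
Iteration 2: edges from {tag} -> (build, dist=2), (index, dist=2).
Iteration 3: no outgoing edges from {build,index}; recursion stops.
SUM(dist) = 0 + 1 + 2 + 2 = 5.

5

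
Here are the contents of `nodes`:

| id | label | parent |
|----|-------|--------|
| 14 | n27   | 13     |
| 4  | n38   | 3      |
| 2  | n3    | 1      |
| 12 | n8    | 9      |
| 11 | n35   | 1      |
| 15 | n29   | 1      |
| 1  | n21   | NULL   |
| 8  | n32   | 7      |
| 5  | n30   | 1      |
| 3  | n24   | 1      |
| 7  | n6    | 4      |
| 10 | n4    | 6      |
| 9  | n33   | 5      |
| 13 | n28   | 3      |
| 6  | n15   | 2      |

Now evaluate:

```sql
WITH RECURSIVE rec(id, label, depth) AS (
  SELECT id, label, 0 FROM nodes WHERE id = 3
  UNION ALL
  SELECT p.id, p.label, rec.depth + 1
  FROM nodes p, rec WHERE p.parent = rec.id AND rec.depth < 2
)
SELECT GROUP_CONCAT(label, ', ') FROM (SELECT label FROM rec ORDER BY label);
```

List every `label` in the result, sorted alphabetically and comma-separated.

Base: id=3 (n24) at depth 0.
Iteration 1: rows with parent in {3} -> n38 (id 4, depth 1), n28 (id 13, depth 1).
Iteration 2: rows with parent in {4,13} -> n6 (id 7, depth 2), n27 (id 14, depth 2).
Iteration 3: depth < 2 fails for all current rows; recursion stops.

n24, n27, n28, n38, n6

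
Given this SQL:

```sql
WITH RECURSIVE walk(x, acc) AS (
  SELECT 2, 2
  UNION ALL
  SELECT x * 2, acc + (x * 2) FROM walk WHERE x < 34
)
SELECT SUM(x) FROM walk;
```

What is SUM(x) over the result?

126

Base: x=2, acc=2.
Iteration 1: 2 < 34 holds -> x = 2 * 2 = 4, acc = 2 + 4 = 6.
Iteration 2: 4 < 34 holds -> x = 4 * 2 = 8, acc = 6 + 8 = 14.
Iteration 3: 8 < 34 holds -> x = 8 * 2 = 16, acc = 14 + 16 = 30.
Iteration 4: 16 < 34 holds -> x = 16 * 2 = 32, acc = 30 + 32 = 62.
Iteration 5: 32 < 34 holds -> x = 32 * 2 = 64, acc = 62 + 64 = 126.
Iteration 6: 64 < 34 fails; recursion stops.
SUM(x) = 2 + 4 + 8 + 16 + 32 + 64 = 126.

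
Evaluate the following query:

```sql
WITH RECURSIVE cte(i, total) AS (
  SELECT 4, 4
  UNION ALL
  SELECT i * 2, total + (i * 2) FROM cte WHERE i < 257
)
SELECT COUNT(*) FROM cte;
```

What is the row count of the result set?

Base: i=4, total=4.
Iteration 1: 4 < 257 holds -> i = 4 * 2 = 8, total = 4 + 8 = 12.
Iteration 2: 8 < 257 holds -> i = 8 * 2 = 16, total = 12 + 16 = 28.
Iteration 3: 16 < 257 holds -> i = 16 * 2 = 32, total = 28 + 32 = 60.
Iteration 4: 32 < 257 holds -> i = 32 * 2 = 64, total = 60 + 64 = 124.
Iteration 5: 64 < 257 holds -> i = 64 * 2 = 128, total = 124 + 128 = 252.
Iteration 6: 128 < 257 holds -> i = 128 * 2 = 256, total = 252 + 256 = 508.
Iteration 7: 256 < 257 holds -> i = 256 * 2 = 512, total = 508 + 512 = 1020.
Iteration 8: 512 < 257 fails; recursion stops.
Total rows emitted: 8.

8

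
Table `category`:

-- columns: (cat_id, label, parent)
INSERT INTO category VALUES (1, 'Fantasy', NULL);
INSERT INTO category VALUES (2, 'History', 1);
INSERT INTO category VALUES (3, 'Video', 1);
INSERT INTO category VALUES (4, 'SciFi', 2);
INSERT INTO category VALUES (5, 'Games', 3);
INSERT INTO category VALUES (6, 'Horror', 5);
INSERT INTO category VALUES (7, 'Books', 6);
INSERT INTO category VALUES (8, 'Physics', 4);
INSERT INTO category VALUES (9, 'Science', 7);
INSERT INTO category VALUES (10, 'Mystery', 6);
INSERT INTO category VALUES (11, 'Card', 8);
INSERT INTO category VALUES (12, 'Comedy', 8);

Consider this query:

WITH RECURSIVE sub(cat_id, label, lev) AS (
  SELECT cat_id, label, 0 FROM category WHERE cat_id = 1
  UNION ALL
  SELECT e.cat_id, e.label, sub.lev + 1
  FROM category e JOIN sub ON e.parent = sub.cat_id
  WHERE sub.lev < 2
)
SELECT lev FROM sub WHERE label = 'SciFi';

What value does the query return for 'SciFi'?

Base: cat_id=1 (Fantasy) at lev 0.
Iteration 1: rows with parent in {1} -> History (id 2, lev 1), Video (id 3, lev 1).
Iteration 2: rows with parent in {2,3} -> SciFi (id 4, lev 2), Games (id 5, lev 2).
Iteration 3: lev < 2 fails for all current rows; recursion stops.

2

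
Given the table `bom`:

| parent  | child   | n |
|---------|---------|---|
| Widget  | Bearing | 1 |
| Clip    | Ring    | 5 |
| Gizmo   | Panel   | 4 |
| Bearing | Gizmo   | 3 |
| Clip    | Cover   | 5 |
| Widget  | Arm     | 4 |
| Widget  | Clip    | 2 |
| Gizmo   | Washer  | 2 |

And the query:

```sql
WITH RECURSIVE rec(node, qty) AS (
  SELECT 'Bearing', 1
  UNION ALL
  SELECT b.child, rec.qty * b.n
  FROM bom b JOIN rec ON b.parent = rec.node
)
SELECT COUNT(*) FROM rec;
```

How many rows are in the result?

4

Base: (Bearing, qty=1).
Iteration 1: components of {Bearing} -> Gizmo = 1*3 = 3.
Iteration 2: components of {Gizmo} -> Panel = 3*4 = 12, Washer = 3*2 = 6.
Iteration 3: no further components; recursion stops.
Total rows emitted: 4.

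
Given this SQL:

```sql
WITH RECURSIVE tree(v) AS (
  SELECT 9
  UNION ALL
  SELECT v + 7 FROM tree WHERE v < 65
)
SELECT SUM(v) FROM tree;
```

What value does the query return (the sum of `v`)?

333

Base: v=9.
Iteration 1: 9 < 65 holds -> v = 9 + 7 = 16.
Iteration 2: 16 < 65 holds -> v = 16 + 7 = 23.
Iteration 3: 23 < 65 holds -> v = 23 + 7 = 30.
Iteration 4: 30 < 65 holds -> v = 30 + 7 = 37.
Iteration 5: 37 < 65 holds -> v = 37 + 7 = 44.
Iteration 6: 44 < 65 holds -> v = 44 + 7 = 51.
Iteration 7: 51 < 65 holds -> v = 51 + 7 = 58.
Iteration 8: 58 < 65 holds -> v = 58 + 7 = 65.
Iteration 9: 65 < 65 fails; recursion stops.
SUM(v) = 9 + 16 + 23 + 30 + 37 + 44 + 51 + 58 + 65 = 333.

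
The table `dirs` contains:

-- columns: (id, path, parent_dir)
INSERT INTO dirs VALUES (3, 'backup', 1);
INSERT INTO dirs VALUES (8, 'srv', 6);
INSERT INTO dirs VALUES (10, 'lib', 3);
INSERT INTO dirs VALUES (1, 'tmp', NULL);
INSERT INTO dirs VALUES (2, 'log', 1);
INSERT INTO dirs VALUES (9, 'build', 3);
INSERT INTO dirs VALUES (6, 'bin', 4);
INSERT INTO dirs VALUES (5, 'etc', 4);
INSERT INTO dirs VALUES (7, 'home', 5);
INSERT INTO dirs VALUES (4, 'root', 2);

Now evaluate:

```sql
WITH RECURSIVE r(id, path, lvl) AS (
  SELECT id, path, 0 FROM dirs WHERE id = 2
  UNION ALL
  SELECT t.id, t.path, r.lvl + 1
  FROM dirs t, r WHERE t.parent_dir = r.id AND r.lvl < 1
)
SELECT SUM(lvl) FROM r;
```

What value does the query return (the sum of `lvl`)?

1

Base: id=2 (log) at lvl 0.
Iteration 1: rows with parent_dir in {2} -> root (id 4, lvl 1).
Iteration 2: lvl < 1 fails for all current rows; recursion stops.
SUM(lvl) = 0 + 1 = 1.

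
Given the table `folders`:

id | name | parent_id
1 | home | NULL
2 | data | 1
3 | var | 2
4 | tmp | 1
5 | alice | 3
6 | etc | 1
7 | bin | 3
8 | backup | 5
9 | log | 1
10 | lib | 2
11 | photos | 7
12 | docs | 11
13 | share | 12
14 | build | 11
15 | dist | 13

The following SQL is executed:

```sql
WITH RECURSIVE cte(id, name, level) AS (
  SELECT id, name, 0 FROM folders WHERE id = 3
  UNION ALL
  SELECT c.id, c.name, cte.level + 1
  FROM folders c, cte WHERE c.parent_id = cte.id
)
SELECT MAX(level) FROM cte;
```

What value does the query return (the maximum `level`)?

Base: id=3 (var) at level 0.
Iteration 1: rows with parent_id in {3} -> alice (id 5, level 1), bin (id 7, level 1).
Iteration 2: rows with parent_id in {5,7} -> backup (id 8, level 2), photos (id 11, level 2).
Iteration 3: rows with parent_id in {8,11} -> docs (id 12, level 3), build (id 14, level 3).
Iteration 4: rows with parent_id in {12,14} -> share (id 13, level 4).
Iteration 5: rows with parent_id in {13} -> dist (id 15, level 5).
Iteration 6: no rows with parent_id in {15}; recursion stops.
level values: 0, 1, 1, 2, 2, 3, 3, 4, 5; the maximum is 5.

5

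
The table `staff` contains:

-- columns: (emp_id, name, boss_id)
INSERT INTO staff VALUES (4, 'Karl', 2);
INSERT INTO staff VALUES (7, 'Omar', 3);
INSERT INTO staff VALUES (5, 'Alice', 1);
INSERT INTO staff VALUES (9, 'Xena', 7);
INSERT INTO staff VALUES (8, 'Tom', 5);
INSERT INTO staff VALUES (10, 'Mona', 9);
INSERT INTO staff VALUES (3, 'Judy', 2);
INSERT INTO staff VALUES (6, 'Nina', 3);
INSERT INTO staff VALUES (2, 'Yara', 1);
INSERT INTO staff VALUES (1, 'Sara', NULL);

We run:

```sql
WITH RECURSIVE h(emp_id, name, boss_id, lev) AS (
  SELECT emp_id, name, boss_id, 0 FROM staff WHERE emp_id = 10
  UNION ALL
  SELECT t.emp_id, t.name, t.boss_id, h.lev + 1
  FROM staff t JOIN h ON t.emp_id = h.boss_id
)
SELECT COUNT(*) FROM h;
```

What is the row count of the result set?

6

Base: emp_id=10 (Mona), boss_id=9, lev 0.
Iteration 1: join on emp_id=9 -> Xena (id 9, boss_id=7, lev 1).
Iteration 2: join on emp_id=7 -> Omar (id 7, boss_id=3, lev 2).
Iteration 3: join on emp_id=3 -> Judy (id 3, boss_id=2, lev 3).
Iteration 4: join on emp_id=2 -> Yara (id 2, boss_id=1, lev 4).
Iteration 5: join on emp_id=1 -> Sara (id 1, boss_id=NULL, lev 5).
Iteration 6: boss_id is NULL; no match; recursion stops.
Total rows emitted: 6.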